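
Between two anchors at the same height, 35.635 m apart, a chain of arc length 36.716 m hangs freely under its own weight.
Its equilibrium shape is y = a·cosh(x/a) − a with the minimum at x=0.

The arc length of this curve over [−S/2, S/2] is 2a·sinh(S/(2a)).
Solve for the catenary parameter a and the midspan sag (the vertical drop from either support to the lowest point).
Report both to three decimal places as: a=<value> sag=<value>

a=41.952 sag=3.841

seed: a₀ = √(S³/(24(L−S))) = √(35.635³/(24·1.081)) = 41.763480
iter 1: u=0.426629  f(a)=+9.880e-03  f'(a)=-5.272e-02  a ← 41.763480 − (+9.880e-03/-5.272e-02) = 41.950908
iter 2: u=0.424723  f(a)=+6.691e-05  f'(a)=-5.200e-02  a ← 41.950908 − (+6.691e-05/-5.200e-02) = 41.952195
iter 3: u=0.424710  f(a)=+3.115e-09  f'(a)=-5.200e-02  a ← 41.952195 − (+3.115e-09/-5.200e-02) = 41.952195
iter 4: u=0.424710  f(a)=+0.000e+00  f'(a)=-5.200e-02  a ← 41.952195 − (+0.000e+00/-5.200e-02) = 41.952195
converged: |Δa| < 1e-12 after 4 iterations
sag = a·(cosh(S/(2a)) − 1) = 41.952195·(cosh(0.424710) − 1) = 3.840848
T_max/T_min = cosh(S/(2a)) = 1.091553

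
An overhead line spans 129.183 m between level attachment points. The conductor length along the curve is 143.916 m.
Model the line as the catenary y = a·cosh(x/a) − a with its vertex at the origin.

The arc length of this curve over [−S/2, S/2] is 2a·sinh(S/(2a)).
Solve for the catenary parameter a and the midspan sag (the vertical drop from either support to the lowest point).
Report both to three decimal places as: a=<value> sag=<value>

a=79.385 sag=27.759

seed: a₀ = √(S³/(24(L−S))) = √(129.183³/(24·14.733)) = 78.083062
iter 1: u=0.827215  f(a)=+5.124e-01  f'(a)=-4.038e-01  a ← 78.083062 − (+5.124e-01/-4.038e-01) = 79.351840
iter 2: u=0.813989  f(a)=+1.276e-02  f'(a)=-3.839e-01  a ← 79.351840 − (+1.276e-02/-3.839e-01) = 79.385062
iter 3: u=0.813648  f(a)=+8.353e-06  f'(a)=-3.834e-01  a ← 79.385062 − (+8.353e-06/-3.834e-01) = 79.385084
iter 4: u=0.813648  f(a)=+3.581e-12  f'(a)=-3.834e-01  a ← 79.385084 − (+3.581e-12/-3.834e-01) = 79.385084
converged: |Δa| < 1e-12 after 4 iterations
sag = a·(cosh(S/(2a)) − 1) = 79.385084·(cosh(0.813648) − 1) = 27.759423
T_max/T_min = cosh(S/(2a)) = 1.349681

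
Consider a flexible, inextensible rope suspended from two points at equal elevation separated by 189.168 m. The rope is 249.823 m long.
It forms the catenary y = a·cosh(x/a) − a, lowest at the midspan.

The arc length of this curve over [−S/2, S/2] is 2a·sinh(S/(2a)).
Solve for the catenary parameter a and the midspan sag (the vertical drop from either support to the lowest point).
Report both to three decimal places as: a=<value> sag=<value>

a=71.256 sag=72.550

seed: a₀ = √(S³/(24(L−S))) = √(189.168³/(24·60.655)) = 68.191867
iter 1: u=1.387028  f(a)=+6.109e+00  f'(a)=-2.146e+00  a ← 68.191867 − (+6.109e+00/-2.146e+00) = 71.039167
iter 2: u=1.331435  f(a)=+4.035e-01  f'(a)=-1.871e+00  a ← 71.039167 − (+4.035e-01/-1.871e+00) = 71.254839
iter 3: u=1.327405  f(a)=+2.035e-03  f'(a)=-1.852e+00  a ← 71.254839 − (+2.035e-03/-1.852e+00) = 71.255938
iter 4: u=1.327384  f(a)=+5.234e-08  f'(a)=-1.852e+00  a ← 71.255938 − (+5.234e-08/-1.852e+00) = 71.255938
iter 5: u=1.327384  f(a)=+2.842e-14  f'(a)=-1.852e+00  a ← 71.255938 − (+2.842e-14/-1.852e+00) = 71.255938
converged: |Δa| < 1e-12 after 5 iterations
sag = a·(cosh(S/(2a)) − 1) = 71.255938·(cosh(1.327384) − 1) = 72.550500
T_max/T_min = cosh(S/(2a)) = 2.018168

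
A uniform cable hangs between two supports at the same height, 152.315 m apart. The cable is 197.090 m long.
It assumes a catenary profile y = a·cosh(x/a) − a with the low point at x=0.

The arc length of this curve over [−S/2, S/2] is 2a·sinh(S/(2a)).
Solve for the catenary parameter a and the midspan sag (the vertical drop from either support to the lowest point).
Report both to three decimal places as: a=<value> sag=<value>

seed: a₀ = √(S³/(24(L−S))) = √(152.315³/(24·44.775)) = 57.344345
iter 1: u=1.328073  f(a)=+4.119e+00  f'(a)=-1.855e+00  a ← 57.344345 − (+4.119e+00/-1.855e+00) = 59.564642
iter 2: u=1.278569  f(a)=+2.513e-01  f'(a)=-1.635e+00  a ← 59.564642 − (+2.513e-01/-1.635e+00) = 59.718340
iter 3: u=1.275278  f(a)=+1.070e-03  f'(a)=-1.621e+00  a ← 59.718340 − (+1.070e-03/-1.621e+00) = 59.719000
iter 4: u=1.275264  f(a)=+1.957e-08  f'(a)=-1.621e+00  a ← 59.719000 − (+1.957e-08/-1.621e+00) = 59.719000
iter 5: u=1.275264  f(a)=+0.000e+00  f'(a)=-1.621e+00  a ← 59.719000 − (+0.000e+00/-1.621e+00) = 59.719000
converged: |Δa| < 1e-12 after 5 iterations
sag = a·(cosh(S/(2a)) − 1) = 59.719000·(cosh(1.275264) − 1) = 55.508930
T_max/T_min = cosh(S/(2a)) = 1.929502

a=59.719 sag=55.509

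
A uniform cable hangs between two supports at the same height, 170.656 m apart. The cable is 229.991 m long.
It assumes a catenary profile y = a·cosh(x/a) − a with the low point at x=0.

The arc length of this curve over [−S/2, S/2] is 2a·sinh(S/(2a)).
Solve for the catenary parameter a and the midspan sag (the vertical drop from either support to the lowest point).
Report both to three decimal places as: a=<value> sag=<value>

a=61.941 sag=68.676

seed: a₀ = √(S³/(24(L−S))) = √(170.656³/(24·59.335)) = 59.077383
iter 1: u=1.444343  f(a)=+6.506e+00  f'(a)=-2.460e+00  a ← 59.077383 − (+6.506e+00/-2.460e+00) = 61.721657
iter 2: u=1.382465  f(a)=+4.623e-01  f'(a)=-2.122e+00  a ← 61.721657 − (+4.623e-01/-2.122e+00) = 61.939514
iter 3: u=1.377602  f(a)=+2.729e-03  f'(a)=-2.097e+00  a ← 61.939514 − (+2.729e-03/-2.097e+00) = 61.940815
iter 4: u=1.377573  f(a)=+9.634e-08  f'(a)=-2.097e+00  a ← 61.940815 − (+9.634e-08/-2.097e+00) = 61.940815
iter 5: u=1.377573  f(a)=+2.842e-14  f'(a)=-2.097e+00  a ← 61.940815 − (+2.842e-14/-2.097e+00) = 61.940815
converged: |Δa| < 1e-12 after 5 iterations
sag = a·(cosh(S/(2a)) − 1) = 61.940815·(cosh(1.377573) − 1) = 68.675530
T_max/T_min = cosh(S/(2a)) = 2.108728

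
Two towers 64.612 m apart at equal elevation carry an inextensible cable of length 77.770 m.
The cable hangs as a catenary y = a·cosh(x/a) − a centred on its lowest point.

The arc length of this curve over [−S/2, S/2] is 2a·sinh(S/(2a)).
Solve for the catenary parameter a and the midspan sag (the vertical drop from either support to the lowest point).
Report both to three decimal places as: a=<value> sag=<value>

a=30.080 sag=19.082

seed: a₀ = √(S³/(24(L−S))) = √(64.612³/(24·13.158)) = 29.225989
iter 1: u=1.105386  f(a)=+8.277e-01  f'(a)=-1.015e+00  a ← 29.225989 − (+8.277e-01/-1.015e+00) = 30.041126
iter 2: u=1.075392  f(a)=+3.589e-02  f'(a)=-9.290e-01  a ← 30.041126 − (+3.589e-02/-9.290e-01) = 30.079758
iter 3: u=1.074011  f(a)=+7.426e-05  f'(a)=-9.252e-01  a ← 30.079758 − (+7.426e-05/-9.252e-01) = 30.079838
iter 4: u=1.074008  f(a)=+3.194e-10  f'(a)=-9.252e-01  a ← 30.079838 − (+3.194e-10/-9.252e-01) = 30.079838
iter 5: u=1.074008  f(a)=+1.421e-14  f'(a)=-9.252e-01  a ← 30.079838 − (+1.421e-14/-9.252e-01) = 30.079838
converged: |Δa| < 1e-12 after 5 iterations
sag = a·(cosh(S/(2a)) − 1) = 30.079838·(cosh(1.074008) − 1) = 19.081528
T_max/T_min = cosh(S/(2a)) = 1.634363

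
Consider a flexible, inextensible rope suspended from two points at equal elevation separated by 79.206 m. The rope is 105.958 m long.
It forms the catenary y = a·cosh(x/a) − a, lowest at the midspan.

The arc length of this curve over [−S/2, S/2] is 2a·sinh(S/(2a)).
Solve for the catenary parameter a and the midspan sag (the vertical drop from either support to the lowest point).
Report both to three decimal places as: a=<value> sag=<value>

a=29.132 sag=31.328

seed: a₀ = √(S³/(24(L−S))) = √(79.206³/(24·26.752)) = 27.819760
iter 1: u=1.423557  f(a)=+2.845e+00  f'(a)=-2.342e+00  a ← 27.819760 − (+2.845e+00/-2.342e+00) = 29.034478
iter 2: u=1.363999  f(a)=+1.970e-01  f'(a)=-2.028e+00  a ← 29.034478 − (+1.970e-01/-2.028e+00) = 29.131588
iter 3: u=1.359452  f(a)=+1.099e-03  f'(a)=-2.006e+00  a ← 29.131588 − (+1.099e-03/-2.006e+00) = 29.132136
iter 4: u=1.359427  f(a)=+3.465e-08  f'(a)=-2.006e+00  a ← 29.132136 − (+3.465e-08/-2.006e+00) = 29.132136
iter 5: u=1.359427  f(a)=+1.421e-14  f'(a)=-2.006e+00  a ← 29.132136 − (+1.421e-14/-2.006e+00) = 29.132136
converged: |Δa| < 1e-12 after 5 iterations
sag = a·(cosh(S/(2a)) − 1) = 29.132136·(cosh(1.359427) − 1) = 31.328229
T_max/T_min = cosh(S/(2a)) = 2.075384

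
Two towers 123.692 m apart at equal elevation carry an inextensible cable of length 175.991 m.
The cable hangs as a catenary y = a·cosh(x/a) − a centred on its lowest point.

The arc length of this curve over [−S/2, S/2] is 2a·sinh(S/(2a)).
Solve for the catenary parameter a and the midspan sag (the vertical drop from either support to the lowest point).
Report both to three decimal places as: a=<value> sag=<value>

a=41.086 sag=56.029

seed: a₀ = √(S³/(24(L−S))) = √(123.692³/(24·52.299)) = 38.829349
iter 1: u=1.592764  f(a)=+7.049e+00  f'(a)=-3.442e+00  a ← 38.829349 − (+7.049e+00/-3.442e+00) = 40.877239
iter 2: u=1.512969  f(a)=+5.961e-01  f'(a)=-2.882e+00  a ← 40.877239 − (+5.961e-01/-2.882e+00) = 41.084027
iter 3: u=1.505354  f(a)=+5.132e-03  f'(a)=-2.833e+00  a ← 41.084027 − (+5.132e-03/-2.833e+00) = 41.085838
iter 4: u=1.505288  f(a)=+3.876e-07  f'(a)=-2.833e+00  a ← 41.085838 − (+3.876e-07/-2.833e+00) = 41.085838
iter 5: u=1.505288  f(a)=+5.684e-14  f'(a)=-2.833e+00  a ← 41.085838 − (+5.684e-14/-2.833e+00) = 41.085838
converged: |Δa| < 1e-12 after 5 iterations
sag = a·(cosh(S/(2a)) − 1) = 41.085838·(cosh(1.505288) − 1) = 56.028806
T_max/T_min = cosh(S/(2a)) = 2.363701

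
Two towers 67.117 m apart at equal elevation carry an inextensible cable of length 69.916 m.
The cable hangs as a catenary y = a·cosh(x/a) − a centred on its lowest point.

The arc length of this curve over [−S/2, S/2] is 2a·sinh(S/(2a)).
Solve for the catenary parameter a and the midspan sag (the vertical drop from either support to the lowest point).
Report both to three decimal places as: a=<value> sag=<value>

a=67.503 sag=8.515

seed: a₀ = √(S³/(24(L−S))) = √(67.117³/(24·2.799)) = 67.087519
iter 1: u=0.500220  f(a)=+3.523e-02  f'(a)=-8.555e-02  a ← 67.087519 − (+3.523e-02/-8.555e-02) = 67.499298
iter 2: u=0.497168  f(a)=+3.270e-04  f'(a)=-8.397e-02  a ← 67.499298 − (+3.270e-04/-8.397e-02) = 67.503192
iter 3: u=0.497139  f(a)=+2.876e-08  f'(a)=-8.395e-02  a ← 67.503192 − (+2.876e-08/-8.395e-02) = 67.503192
iter 4: u=0.497139  f(a)=-1.421e-14  f'(a)=-8.395e-02  a ← 67.503192 − (-1.421e-14/-8.395e-02) = 67.503192
converged: |Δa| < 1e-12 after 4 iterations
sag = a·(cosh(S/(2a)) − 1) = 67.503192·(cosh(0.497139) − 1) = 8.514850
T_max/T_min = cosh(S/(2a)) = 1.126140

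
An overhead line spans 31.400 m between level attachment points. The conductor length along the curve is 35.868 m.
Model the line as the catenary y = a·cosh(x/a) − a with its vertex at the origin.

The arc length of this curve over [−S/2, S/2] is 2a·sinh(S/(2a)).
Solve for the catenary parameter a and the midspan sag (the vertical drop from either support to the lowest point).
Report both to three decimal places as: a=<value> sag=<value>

a=17.343 sag=7.605

seed: a₀ = √(S³/(24(L−S))) = √(31.400³/(24·4.468)) = 16.991521
iter 1: u=0.923990  f(a)=+1.947e-01  f'(a)=-5.722e-01  a ← 16.991521 − (+1.947e-01/-5.722e-01) = 17.331705
iter 2: u=0.905854  f(a)=+5.999e-03  f'(a)=-5.374e-01  a ← 17.331705 − (+5.999e-03/-5.374e-01) = 17.342868
iter 3: u=0.905271  f(a)=+6.101e-06  f'(a)=-5.363e-01  a ← 17.342868 − (+6.101e-06/-5.363e-01) = 17.342879
iter 4: u=0.905271  f(a)=+6.324e-12  f'(a)=-5.363e-01  a ← 17.342879 − (+6.324e-12/-5.363e-01) = 17.342879
converged: |Δa| < 1e-12 after 4 iterations
sag = a·(cosh(S/(2a)) − 1) = 17.342879·(cosh(0.905271) − 1) = 7.605143
T_max/T_min = cosh(S/(2a)) = 1.438517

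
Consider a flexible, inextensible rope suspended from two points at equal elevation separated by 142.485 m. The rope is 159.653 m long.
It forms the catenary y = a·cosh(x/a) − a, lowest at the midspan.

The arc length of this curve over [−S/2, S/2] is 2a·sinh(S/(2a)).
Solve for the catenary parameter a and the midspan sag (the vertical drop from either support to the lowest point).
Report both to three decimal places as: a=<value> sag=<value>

a=85.263 sag=31.536

seed: a₀ = √(S³/(24(L−S))) = √(142.485³/(24·17.168)) = 83.789239
iter 1: u=0.850258  f(a)=+6.314e-01  f'(a)=-4.402e-01  a ← 83.789239 − (+6.314e-01/-4.402e-01) = 85.223529
iter 2: u=0.835949  f(a)=+1.658e-02  f'(a)=-4.173e-01  a ← 85.223529 − (+1.658e-02/-4.173e-01) = 85.263247
iter 3: u=0.835559  f(a)=+1.211e-05  f'(a)=-4.167e-01  a ← 85.263247 − (+1.211e-05/-4.167e-01) = 85.263276
iter 4: u=0.835559  f(a)=+6.537e-12  f'(a)=-4.167e-01  a ← 85.263276 − (+6.537e-12/-4.167e-01) = 85.263276
converged: |Δa| < 1e-12 after 4 iterations
sag = a·(cosh(S/(2a)) − 1) = 85.263276·(cosh(0.835559) − 1) = 31.536109
T_max/T_min = cosh(S/(2a)) = 1.369867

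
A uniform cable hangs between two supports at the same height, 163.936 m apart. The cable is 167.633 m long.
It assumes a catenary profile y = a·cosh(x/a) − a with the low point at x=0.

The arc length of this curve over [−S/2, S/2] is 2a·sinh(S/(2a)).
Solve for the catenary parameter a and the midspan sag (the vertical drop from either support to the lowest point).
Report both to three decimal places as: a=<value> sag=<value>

a=223.584 sag=15.194

seed: a₀ = √(S³/(24(L−S))) = √(163.936³/(24·3.697)) = 222.833846
iter 1: u=0.367844  f(a)=+2.509e-02  f'(a)=-3.363e-02  a ← 222.833846 − (+2.509e-02/-3.363e-02) = 223.579920
iter 2: u=0.366616  f(a)=+1.266e-04  f'(a)=-3.329e-02  a ← 223.579920 − (+1.266e-04/-3.329e-02) = 223.583722
iter 3: u=0.366610  f(a)=+3.257e-09  f'(a)=-3.329e-02  a ← 223.583722 − (+3.257e-09/-3.329e-02) = 223.583722
iter 4: u=0.366610  f(a)=+0.000e+00  f'(a)=-3.329e-02  a ← 223.583722 − (+0.000e+00/-3.329e-02) = 223.583722
converged: |Δa| < 1e-12 after 4 iterations
sag = a·(cosh(S/(2a)) − 1) = 223.583722·(cosh(0.366610) − 1) = 15.194180
T_max/T_min = cosh(S/(2a)) = 1.067957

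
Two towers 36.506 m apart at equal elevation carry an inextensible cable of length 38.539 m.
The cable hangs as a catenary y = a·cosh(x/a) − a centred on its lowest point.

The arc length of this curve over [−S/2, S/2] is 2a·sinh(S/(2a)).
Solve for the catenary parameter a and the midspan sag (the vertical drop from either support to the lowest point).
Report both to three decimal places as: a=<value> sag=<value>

a=31.838 sag=5.377

seed: a₀ = √(S³/(24(L−S))) = √(36.506³/(24·2.033)) = 31.577087
iter 1: u=0.578046  f(a)=+3.424e-02  f'(a)=-1.331e-01  a ← 31.577087 − (+3.424e-02/-1.331e-01) = 31.834275
iter 2: u=0.573376  f(a)=+4.228e-04  f'(a)=-1.298e-01  a ← 31.834275 − (+4.228e-04/-1.298e-01) = 31.837531
iter 3: u=0.573317  f(a)=+6.626e-08  f'(a)=-1.298e-01  a ← 31.837531 − (+6.626e-08/-1.298e-01) = 31.837532
iter 4: u=0.573317  f(a)=+0.000e+00  f'(a)=-1.298e-01  a ← 31.837532 − (+0.000e+00/-1.298e-01) = 31.837532
converged: |Δa| < 1e-12 after 4 iterations
sag = a·(cosh(S/(2a)) − 1) = 31.837532·(cosh(0.573317) − 1) = 5.377278
T_max/T_min = cosh(S/(2a)) = 1.168897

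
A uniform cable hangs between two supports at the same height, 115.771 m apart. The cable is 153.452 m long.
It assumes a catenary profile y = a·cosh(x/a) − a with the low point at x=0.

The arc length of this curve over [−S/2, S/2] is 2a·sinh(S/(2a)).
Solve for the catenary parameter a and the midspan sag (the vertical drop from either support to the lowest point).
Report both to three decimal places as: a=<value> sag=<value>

a=43.310 sag=44.796

seed: a₀ = √(S³/(24(L−S))) = √(115.771³/(24·37.681)) = 41.422170
iter 1: u=1.397452  f(a)=+3.855e+00  f'(a)=-2.200e+00  a ← 41.422170 − (+3.855e+00/-2.200e+00) = 43.174206
iter 2: u=1.340743  f(a)=+2.581e-01  f'(a)=-1.915e+00  a ← 43.174206 − (+2.581e-01/-1.915e+00) = 43.308994
iter 3: u=1.336570  f(a)=+1.340e-03  f'(a)=-1.895e+00  a ← 43.308994 − (+1.340e-03/-1.895e+00) = 43.309702
iter 4: u=1.336548  f(a)=+3.655e-08  f'(a)=-1.895e+00  a ← 43.309702 − (+3.655e-08/-1.895e+00) = 43.309702
iter 5: u=1.336548  f(a)=-2.842e-14  f'(a)=-1.895e+00  a ← 43.309702 − (-2.842e-14/-1.895e+00) = 43.309702
converged: |Δa| < 1e-12 after 5 iterations
sag = a·(cosh(S/(2a)) − 1) = 43.309702·(cosh(1.336548) − 1) = 44.795970
T_max/T_min = cosh(S/(2a)) = 2.034317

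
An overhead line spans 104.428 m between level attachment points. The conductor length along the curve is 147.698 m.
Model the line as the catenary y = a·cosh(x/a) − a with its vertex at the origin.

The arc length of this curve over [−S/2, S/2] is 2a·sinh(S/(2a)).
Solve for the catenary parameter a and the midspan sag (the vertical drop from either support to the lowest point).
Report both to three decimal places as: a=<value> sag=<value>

seed: a₀ = √(S³/(24(L−S))) = √(104.428³/(24·43.270)) = 33.115123
iter 1: u=1.576742  f(a)=+5.708e+00  f'(a)=-3.323e+00  a ← 33.115123 − (+5.708e+00/-3.323e+00) = 34.832730
iter 2: u=1.498992  f(a)=+4.742e-01  f'(a)=-2.792e+00  a ← 34.832730 − (+4.742e-01/-2.792e+00) = 35.002555
iter 3: u=1.491720  f(a)=+3.927e-03  f'(a)=-2.746e+00  a ← 35.002555 − (+3.927e-03/-2.746e+00) = 35.003985
iter 4: u=1.491659  f(a)=+2.743e-07  f'(a)=-2.746e+00  a ← 35.003985 − (+2.743e-07/-2.746e+00) = 35.003985
iter 5: u=1.491659  f(a)=+2.842e-14  f'(a)=-2.746e+00  a ← 35.003985 − (+2.842e-14/-2.746e+00) = 35.003985
converged: |Δa| < 1e-12 after 5 iterations
sag = a·(cosh(S/(2a)) − 1) = 35.003985·(cosh(1.491659) − 1) = 46.720881
T_max/T_min = cosh(S/(2a)) = 2.334730

a=35.004 sag=46.721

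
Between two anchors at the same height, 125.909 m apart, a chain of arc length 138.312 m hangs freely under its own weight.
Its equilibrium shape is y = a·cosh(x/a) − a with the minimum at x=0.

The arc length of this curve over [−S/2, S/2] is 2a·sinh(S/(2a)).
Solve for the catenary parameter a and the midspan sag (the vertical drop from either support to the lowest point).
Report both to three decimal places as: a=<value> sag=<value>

seed: a₀ = √(S³/(24(L−S))) = √(125.909³/(24·12.403)) = 81.887228
iter 1: u=0.768795  f(a)=+3.717e-01  f'(a)=-3.212e-01  a ← 81.887228 − (+3.717e-01/-3.212e-01) = 83.044513
iter 2: u=0.758081  f(a)=+8.027e-03  f'(a)=-3.075e-01  a ← 83.044513 − (+8.027e-03/-3.075e-01) = 83.070620
iter 3: u=0.757843  f(a)=+3.926e-06  f'(a)=-3.072e-01  a ← 83.070620 − (+3.926e-06/-3.072e-01) = 83.070633
iter 4: u=0.757843  f(a)=+9.663e-13  f'(a)=-3.072e-01  a ← 83.070633 − (+9.663e-13/-3.072e-01) = 83.070633
converged: |Δa| < 1e-12 after 4 iterations
sag = a·(cosh(S/(2a)) − 1) = 83.070633·(cosh(0.757843) − 1) = 25.018601
T_max/T_min = cosh(S/(2a)) = 1.301173

a=83.071 sag=25.019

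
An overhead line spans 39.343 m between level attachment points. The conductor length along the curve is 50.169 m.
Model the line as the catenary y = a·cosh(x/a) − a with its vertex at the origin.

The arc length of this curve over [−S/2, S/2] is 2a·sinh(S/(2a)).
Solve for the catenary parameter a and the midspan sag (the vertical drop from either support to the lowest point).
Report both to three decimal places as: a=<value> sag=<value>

seed: a₀ = √(S³/(24(L−S))) = √(39.343³/(24·10.826)) = 15.309520
iter 1: u=1.284919  f(a)=+9.296e-01  f'(a)=-1.662e+00  a ← 15.309520 − (+9.296e-01/-1.662e+00) = 15.868880
iter 2: u=1.239628  f(a)=+5.338e-02  f'(a)=-1.476e+00  a ← 15.868880 − (+5.338e-02/-1.476e+00) = 15.905041
iter 3: u=1.236809  f(a)=+1.997e-04  f'(a)=-1.465e+00  a ← 15.905041 − (+1.997e-04/-1.465e+00) = 15.905178
iter 4: u=1.236799  f(a)=+2.818e-09  f'(a)=-1.465e+00  a ← 15.905178 − (+2.818e-09/-1.465e+00) = 15.905178
iter 5: u=1.236799  f(a)=+7.105e-15  f'(a)=-1.465e+00  a ← 15.905178 − (+7.105e-15/-1.465e+00) = 15.905178
converged: |Δa| < 1e-12 after 5 iterations
sag = a·(cosh(S/(2a)) − 1) = 15.905178·(cosh(1.236799) − 1) = 13.796789
T_max/T_min = cosh(S/(2a)) = 1.867440

a=15.905 sag=13.797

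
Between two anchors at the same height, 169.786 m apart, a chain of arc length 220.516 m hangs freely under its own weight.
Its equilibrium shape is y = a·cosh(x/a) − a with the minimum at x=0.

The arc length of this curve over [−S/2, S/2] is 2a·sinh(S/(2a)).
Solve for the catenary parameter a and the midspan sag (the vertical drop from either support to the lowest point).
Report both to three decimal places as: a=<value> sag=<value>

a=66.070 sag=62.468

seed: a₀ = √(S³/(24(L−S))) = √(169.786³/(24·50.730)) = 63.403723
iter 1: u=1.338928  f(a)=+4.746e+00  f'(a)=-1.906e+00  a ← 63.403723 − (+4.746e+00/-1.906e+00) = 65.893777
iter 2: u=1.288331  f(a)=+2.939e-01  f'(a)=-1.677e+00  a ← 65.893777 − (+2.939e-01/-1.677e+00) = 66.069081
iter 3: u=1.284913  f(a)=+1.292e-03  f'(a)=-1.662e+00  a ← 66.069081 − (+1.292e-03/-1.662e+00) = 66.069858
iter 4: u=1.284898  f(a)=+2.520e-08  f'(a)=-1.662e+00  a ← 66.069858 − (+2.520e-08/-1.662e+00) = 66.069858
iter 5: u=1.284898  f(a)=+0.000e+00  f'(a)=-1.662e+00  a ← 66.069858 − (+0.000e+00/-1.662e+00) = 66.069858
converged: |Δa| < 1e-12 after 5 iterations
sag = a·(cosh(S/(2a)) − 1) = 66.069858·(cosh(1.284898) − 1) = 62.468279
T_max/T_min = cosh(S/(2a)) = 1.945488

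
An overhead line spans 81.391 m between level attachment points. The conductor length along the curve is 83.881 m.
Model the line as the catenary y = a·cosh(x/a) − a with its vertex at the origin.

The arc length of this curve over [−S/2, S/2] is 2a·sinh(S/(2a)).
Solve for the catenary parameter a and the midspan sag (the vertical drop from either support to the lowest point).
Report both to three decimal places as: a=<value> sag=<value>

seed: a₀ = √(S³/(24(L−S))) = √(81.391³/(24·2.490)) = 94.985931
iter 1: u=0.428437  f(a)=+2.295e-02  f'(a)=-5.340e-02  a ← 94.985931 − (+2.295e-02/-5.340e-02) = 95.415785
iter 2: u=0.426507  f(a)=+1.567e-04  f'(a)=-5.267e-02  a ← 95.415785 − (+1.567e-04/-5.267e-02) = 95.418761
iter 3: u=0.426494  f(a)=+7.421e-09  f'(a)=-5.267e-02  a ← 95.418761 − (+7.421e-09/-5.267e-02) = 95.418761
iter 4: u=0.426494  f(a)=+0.000e+00  f'(a)=-5.267e-02  a ← 95.418761 − (+0.000e+00/-5.267e-02) = 95.418761
converged: |Δa| < 1e-12 after 4 iterations
sag = a·(cosh(S/(2a)) − 1) = 95.418761·(cosh(0.426494) − 1) = 8.810532
T_max/T_min = cosh(S/(2a)) = 1.092335

a=95.419 sag=8.811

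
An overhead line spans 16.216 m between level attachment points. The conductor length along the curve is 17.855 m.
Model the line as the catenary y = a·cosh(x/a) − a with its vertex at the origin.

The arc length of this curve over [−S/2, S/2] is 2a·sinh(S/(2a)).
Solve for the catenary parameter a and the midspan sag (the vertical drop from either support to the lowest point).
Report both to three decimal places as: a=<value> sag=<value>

a=10.566 sag=3.267

seed: a₀ = √(S³/(24(L−S))) = √(16.216³/(24·1.639)) = 10.411673
iter 1: u=0.778741  f(a)=+5.042e-02  f'(a)=-3.344e-01  a ← 10.411673 − (+5.042e-02/-3.344e-01) = 10.562476
iter 2: u=0.767623  f(a)=+1.116e-03  f'(a)=-3.197e-01  a ← 10.562476 − (+1.116e-03/-3.197e-01) = 10.565968
iter 3: u=0.767369  f(a)=+5.747e-07  f'(a)=-3.194e-01  a ← 10.565968 − (+5.747e-07/-3.194e-01) = 10.565970
iter 4: u=0.767369  f(a)=+1.492e-13  f'(a)=-3.194e-01  a ← 10.565970 − (+1.492e-13/-3.194e-01) = 10.565970
converged: |Δa| < 1e-12 after 4 iterations
sag = a·(cosh(S/(2a)) − 1) = 10.565970·(cosh(0.767369) − 1) = 3.266599
T_max/T_min = cosh(S/(2a)) = 1.309162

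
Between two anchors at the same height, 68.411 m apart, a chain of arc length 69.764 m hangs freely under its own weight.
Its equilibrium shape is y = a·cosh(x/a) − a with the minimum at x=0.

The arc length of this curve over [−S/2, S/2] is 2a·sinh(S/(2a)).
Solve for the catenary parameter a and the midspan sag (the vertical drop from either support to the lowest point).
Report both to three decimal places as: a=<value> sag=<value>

seed: a₀ = √(S³/(24(L−S))) = √(68.411³/(24·1.353)) = 99.296602
iter 1: u=0.344478  f(a)=+8.050e-03  f'(a)=-2.758e-02  a ← 99.296602 − (+8.050e-03/-2.758e-02) = 99.588533
iter 2: u=0.343468  f(a)=+3.564e-05  f'(a)=-2.733e-02  a ← 99.588533 − (+3.564e-05/-2.733e-02) = 99.589837
iter 3: u=0.343464  f(a)=+7.055e-10  f'(a)=-2.733e-02  a ← 99.589837 − (+7.055e-10/-2.733e-02) = 99.589837
iter 4: u=0.343464  f(a)=-1.421e-14  f'(a)=-2.733e-02  a ← 99.589837 − (-1.421e-14/-2.733e-02) = 99.589837
converged: |Δa| < 1e-12 after 4 iterations
sag = a·(cosh(S/(2a)) − 1) = 99.589837·(cosh(0.343464) − 1) = 5.932149
T_max/T_min = cosh(S/(2a)) = 1.059566

a=99.590 sag=5.932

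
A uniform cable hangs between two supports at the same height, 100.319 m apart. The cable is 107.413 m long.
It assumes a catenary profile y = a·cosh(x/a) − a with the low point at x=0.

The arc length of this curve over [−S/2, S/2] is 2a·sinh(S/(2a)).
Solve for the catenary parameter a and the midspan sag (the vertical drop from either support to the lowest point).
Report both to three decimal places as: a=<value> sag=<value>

a=77.810 sag=16.735

seed: a₀ = √(S³/(24(L−S))) = √(100.319³/(24·7.094)) = 77.005825
iter 1: u=0.651373  f(a)=+1.520e-01  f'(a)=-1.922e-01  a ← 77.005825 − (+1.520e-01/-1.922e-01) = 77.796863
iter 2: u=0.644750  f(a)=+2.374e-03  f'(a)=-1.862e-01  a ← 77.796863 − (+2.374e-03/-1.862e-01) = 77.809613
iter 3: u=0.644644  f(a)=+5.995e-07  f'(a)=-1.861e-01  a ← 77.809613 − (+5.995e-07/-1.861e-01) = 77.809617
iter 4: u=0.644644  f(a)=+4.263e-14  f'(a)=-1.861e-01  a ← 77.809617 − (+4.263e-14/-1.861e-01) = 77.809617
converged: |Δa| < 1e-12 after 4 iterations
sag = a·(cosh(S/(2a)) − 1) = 77.809617·(cosh(0.644644) − 1) = 16.735212
T_max/T_min = cosh(S/(2a)) = 1.215079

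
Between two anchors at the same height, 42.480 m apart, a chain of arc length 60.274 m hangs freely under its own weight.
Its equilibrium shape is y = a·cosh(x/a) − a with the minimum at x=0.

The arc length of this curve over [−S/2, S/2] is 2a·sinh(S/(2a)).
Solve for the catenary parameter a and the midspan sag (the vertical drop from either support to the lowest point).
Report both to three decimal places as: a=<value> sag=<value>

a=14.170 sag=19.132

seed: a₀ = √(S³/(24(L−S))) = √(42.480³/(24·17.794)) = 13.397826
iter 1: u=1.585332  f(a)=+2.375e+00  f'(a)=-3.387e+00  a ← 13.397826 − (+2.375e+00/-3.387e+00) = 14.099009
iter 2: u=1.506489  f(a)=+1.992e-01  f'(a)=-2.840e+00  a ← 14.099009 − (+1.992e-01/-2.840e+00) = 14.169125
iter 3: u=1.499034  f(a)=+1.684e-03  f'(a)=-2.793e+00  a ← 14.169125 − (+1.684e-03/-2.793e+00) = 14.169728
iter 4: u=1.498970  f(a)=+1.227e-07  f'(a)=-2.792e+00  a ← 14.169728 − (+1.227e-07/-2.792e+00) = 14.169728
iter 5: u=1.498970  f(a)=-7.105e-15  f'(a)=-2.792e+00  a ← 14.169728 − (-7.105e-15/-2.792e+00) = 14.169728
converged: |Δa| < 1e-12 after 5 iterations
sag = a·(cosh(S/(2a)) − 1) = 14.169728·(cosh(1.498970) − 1) = 19.132223
T_max/T_min = cosh(S/(2a)) = 2.350218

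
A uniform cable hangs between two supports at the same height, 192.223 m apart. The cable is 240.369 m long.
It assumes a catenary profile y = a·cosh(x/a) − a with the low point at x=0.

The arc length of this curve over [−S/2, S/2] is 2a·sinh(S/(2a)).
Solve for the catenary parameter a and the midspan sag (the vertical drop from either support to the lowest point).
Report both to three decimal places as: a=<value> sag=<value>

seed: a₀ = √(S³/(24(L−S))) = √(192.223³/(24·48.146)) = 78.401126
iter 1: u=1.225894  f(a)=+3.750e+00  f'(a)=-1.423e+00  a ← 78.401126 − (+3.750e+00/-1.423e+00) = 81.036422
iter 2: u=1.186028  f(a)=+1.974e-01  f'(a)=-1.277e+00  a ← 81.036422 − (+1.974e-01/-1.277e+00) = 81.191008
iter 3: u=1.183770  f(a)=+6.140e-04  f'(a)=-1.269e+00  a ← 81.191008 − (+6.140e-04/-1.269e+00) = 81.191492
iter 4: u=1.183763  f(a)=+5.982e-09  f'(a)=-1.269e+00  a ← 81.191492 − (+5.982e-09/-1.269e+00) = 81.191492
iter 5: u=1.183763  f(a)=-2.842e-14  f'(a)=-1.269e+00  a ← 81.191492 − (-2.842e-14/-1.269e+00) = 81.191492
converged: |Δa| < 1e-12 after 5 iterations
sag = a·(cosh(S/(2a)) − 1) = 81.191492·(cosh(1.183763) − 1) = 63.847718
T_max/T_min = cosh(S/(2a)) = 1.786384

a=81.191 sag=63.848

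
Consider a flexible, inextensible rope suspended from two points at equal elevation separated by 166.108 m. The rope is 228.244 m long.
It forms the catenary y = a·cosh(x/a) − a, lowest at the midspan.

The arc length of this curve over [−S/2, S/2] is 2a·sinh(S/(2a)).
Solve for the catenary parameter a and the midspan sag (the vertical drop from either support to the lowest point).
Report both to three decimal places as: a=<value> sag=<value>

seed: a₀ = √(S³/(24(L−S))) = √(166.108³/(24·62.136)) = 55.438128
iter 1: u=1.498139  f(a)=+7.357e+00  f'(a)=-2.787e+00  a ← 55.438128 − (+7.357e+00/-2.787e+00) = 58.078233
iter 2: u=1.430037  f(a)=+5.582e-01  f'(a)=-2.379e+00  a ← 58.078233 − (+5.582e-01/-2.379e+00) = 58.312921
iter 3: u=1.424281  f(a)=+3.797e-03  f'(a)=-2.346e+00  a ← 58.312921 − (+3.797e-03/-2.346e+00) = 58.314540
iter 4: u=1.424242  f(a)=+1.783e-07  f'(a)=-2.346e+00  a ← 58.314540 − (+1.783e-07/-2.346e+00) = 58.314540
iter 5: u=1.424242  f(a)=-8.527e-14  f'(a)=-2.346e+00  a ← 58.314540 − (-8.527e-14/-2.346e+00) = 58.314540
converged: |Δa| < 1e-12 after 5 iterations
sag = a·(cosh(S/(2a)) − 1) = 58.314540·(cosh(1.424242) − 1) = 69.843240
T_max/T_min = cosh(S/(2a)) = 2.197699

a=58.315 sag=69.843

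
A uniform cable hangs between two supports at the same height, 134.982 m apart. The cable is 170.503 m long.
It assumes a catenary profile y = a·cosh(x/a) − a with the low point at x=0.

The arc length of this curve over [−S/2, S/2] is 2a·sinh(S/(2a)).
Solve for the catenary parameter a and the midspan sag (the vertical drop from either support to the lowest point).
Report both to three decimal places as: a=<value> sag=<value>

a=55.715 sag=46.128

seed: a₀ = √(S³/(24(L−S))) = √(134.982³/(24·35.521)) = 53.711289
iter 1: u=1.256551  f(a)=+2.912e+00  f'(a)=-1.544e+00  a ← 53.711289 − (+2.912e+00/-1.544e+00) = 55.597759
iter 2: u=1.213916  f(a)=+1.604e-01  f'(a)=-1.378e+00  a ← 55.597759 − (+1.604e-01/-1.378e+00) = 55.714214
iter 3: u=1.211378  f(a)=+5.500e-04  f'(a)=-1.368e+00  a ← 55.714214 − (+5.500e-04/-1.368e+00) = 55.714616
iter 4: u=1.211370  f(a)=+6.511e-09  f'(a)=-1.368e+00  a ← 55.714616 − (+6.511e-09/-1.368e+00) = 55.714616
iter 5: u=1.211370  f(a)=+0.000e+00  f'(a)=-1.368e+00  a ← 55.714616 − (+0.000e+00/-1.368e+00) = 55.714616
converged: |Δa| < 1e-12 after 5 iterations
sag = a·(cosh(S/(2a)) − 1) = 55.714616·(cosh(1.211370) − 1) = 46.128090
T_max/T_min = cosh(S/(2a)) = 1.827935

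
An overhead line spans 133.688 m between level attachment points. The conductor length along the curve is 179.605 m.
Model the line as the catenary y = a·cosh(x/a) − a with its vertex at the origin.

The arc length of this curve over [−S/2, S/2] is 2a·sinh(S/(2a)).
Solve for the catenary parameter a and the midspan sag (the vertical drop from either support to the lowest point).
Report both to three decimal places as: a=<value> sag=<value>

a=48.795 sag=53.408

seed: a₀ = √(S³/(24(L−S))) = √(133.688³/(24·45.917)) = 46.563570
iter 1: u=1.435543  f(a)=+4.970e+00  f'(a)=-2.410e+00  a ← 46.563570 − (+4.970e+00/-2.410e+00) = 48.626098
iter 2: u=1.374653  f(a)=+3.493e-01  f'(a)=-2.082e+00  a ← 48.626098 − (+3.493e-01/-2.082e+00) = 48.793882
iter 3: u=1.369926  f(a)=+2.014e-03  f'(a)=-2.058e+00  a ← 48.793882 − (+2.014e-03/-2.058e+00) = 48.794861
iter 4: u=1.369898  f(a)=+6.778e-08  f'(a)=-2.058e+00  a ← 48.794861 − (+6.778e-08/-2.058e+00) = 48.794861
iter 5: u=1.369898  f(a)=+0.000e+00  f'(a)=-2.058e+00  a ← 48.794861 − (+0.000e+00/-2.058e+00) = 48.794861
converged: |Δa| < 1e-12 after 5 iterations
sag = a·(cosh(S/(2a)) − 1) = 48.794861·(cosh(1.369898) − 1) = 53.408013
T_max/T_min = cosh(S/(2a)) = 2.094542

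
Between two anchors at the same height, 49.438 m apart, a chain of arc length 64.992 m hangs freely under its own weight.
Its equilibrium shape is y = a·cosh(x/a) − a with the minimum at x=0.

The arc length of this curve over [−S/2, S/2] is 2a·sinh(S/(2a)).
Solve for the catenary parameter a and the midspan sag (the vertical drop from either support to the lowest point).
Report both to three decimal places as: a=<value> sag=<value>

seed: a₀ = √(S³/(24(L−S))) = √(49.438³/(24·15.554)) = 17.991388
iter 1: u=1.373935  f(a)=+1.536e+00  f'(a)=-2.078e+00  a ← 17.991388 − (+1.536e+00/-2.078e+00) = 18.730384
iter 2: u=1.319727  f(a)=+9.969e-02  f'(a)=-1.816e+00  a ← 18.730384 − (+9.969e-02/-1.816e+00) = 18.785270
iter 3: u=1.315871  f(a)=+4.846e-04  f'(a)=-1.799e+00  a ← 18.785270 − (+4.846e-04/-1.799e+00) = 18.785539
iter 4: u=1.315853  f(a)=+1.157e-08  f'(a)=-1.799e+00  a ← 18.785539 − (+1.157e-08/-1.799e+00) = 18.785539
iter 5: u=1.315853  f(a)=+0.000e+00  f'(a)=-1.799e+00  a ← 18.785539 − (+0.000e+00/-1.799e+00) = 18.785539
converged: |Δa| < 1e-12 after 5 iterations
sag = a·(cosh(S/(2a)) − 1) = 18.785539·(cosh(1.315853) − 1) = 18.749598
T_max/T_min = cosh(S/(2a)) = 1.998087

a=18.786 sag=18.750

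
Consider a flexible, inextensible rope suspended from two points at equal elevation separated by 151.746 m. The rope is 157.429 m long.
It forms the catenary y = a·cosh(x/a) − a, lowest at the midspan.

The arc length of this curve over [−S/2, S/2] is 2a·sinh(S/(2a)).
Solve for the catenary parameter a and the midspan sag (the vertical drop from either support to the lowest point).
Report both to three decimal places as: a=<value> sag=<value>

a=160.951 sag=18.217

seed: a₀ = √(S³/(24(L−S))) = √(151.746³/(24·5.683)) = 160.059490
iter 1: u=0.474030  f(a)=+6.419e-02  f'(a)=-7.262e-02  a ← 160.059490 − (+6.419e-02/-7.262e-02) = 160.943445
iter 2: u=0.471426  f(a)=+5.357e-04  f'(a)=-7.141e-02  a ← 160.943445 − (+5.357e-04/-7.141e-02) = 160.950946
iter 3: u=0.471404  f(a)=+3.800e-08  f'(a)=-7.140e-02  a ← 160.950946 − (+3.800e-08/-7.140e-02) = 160.950946
iter 4: u=0.471404  f(a)=+0.000e+00  f'(a)=-7.140e-02  a ← 160.950946 − (+0.000e+00/-7.140e-02) = 160.950946
converged: |Δa| < 1e-12 after 4 iterations
sag = a·(cosh(S/(2a)) − 1) = 160.950946·(cosh(0.471404) − 1) = 18.217074
T_max/T_min = cosh(S/(2a)) = 1.113184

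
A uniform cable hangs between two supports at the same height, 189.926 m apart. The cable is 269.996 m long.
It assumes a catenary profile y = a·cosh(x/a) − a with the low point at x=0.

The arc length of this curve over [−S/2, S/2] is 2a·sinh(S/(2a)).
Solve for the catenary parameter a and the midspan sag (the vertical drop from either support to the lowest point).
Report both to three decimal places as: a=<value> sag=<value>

a=63.169 sag=85.877

seed: a₀ = √(S³/(24(L−S))) = √(189.926³/(24·80.070)) = 59.708491
iter 1: u=1.590444  f(a)=+1.076e+01  f'(a)=-3.425e+00  a ← 59.708491 − (+1.076e+01/-3.425e+00) = 62.850006
iter 2: u=1.510947  f(a)=+9.074e-01  f'(a)=-2.869e+00  a ← 62.850006 − (+9.074e-01/-2.869e+00) = 63.166262
iter 3: u=1.503382  f(a)=+7.769e-03  f'(a)=-2.820e+00  a ← 63.166262 − (+7.769e-03/-2.820e+00) = 63.169017
iter 4: u=1.503316  f(a)=+5.802e-07  f'(a)=-2.820e+00  a ← 63.169017 − (+5.802e-07/-2.820e+00) = 63.169017
iter 5: u=1.503316  f(a)=+0.000e+00  f'(a)=-2.820e+00  a ← 63.169017 − (+0.000e+00/-2.820e+00) = 63.169017
converged: |Δa| < 1e-12 after 5 iterations
sag = a·(cosh(S/(2a)) − 1) = 63.169017·(cosh(1.503316) − 1) = 85.877233
T_max/T_min = cosh(S/(2a)) = 2.359483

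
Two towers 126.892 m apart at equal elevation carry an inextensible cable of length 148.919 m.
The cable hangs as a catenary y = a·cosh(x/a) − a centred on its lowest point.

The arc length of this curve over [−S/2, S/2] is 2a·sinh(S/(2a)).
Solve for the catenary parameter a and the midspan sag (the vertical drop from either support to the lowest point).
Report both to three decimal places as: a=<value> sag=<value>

seed: a₀ = √(S³/(24(L−S))) = √(126.892³/(24·22.027)) = 62.168168
iter 1: u=1.020554  f(a)=+1.176e+00  f'(a)=-7.852e-01  a ← 62.168168 − (+1.176e+00/-7.852e-01) = 63.665755
iter 2: u=0.996548  f(a)=+4.383e-02  f'(a)=-7.277e-01  a ← 63.665755 − (+4.383e-02/-7.277e-01) = 63.725992
iter 3: u=0.995606  f(a)=+6.613e-05  f'(a)=-7.255e-01  a ← 63.725992 − (+6.613e-05/-7.255e-01) = 63.726083
iter 4: u=0.995605  f(a)=+1.509e-10  f'(a)=-7.255e-01  a ← 63.726083 − (+1.509e-10/-7.255e-01) = 63.726083
iter 5: u=0.995605  f(a)=+0.000e+00  f'(a)=-7.255e-01  a ← 63.726083 − (+0.000e+00/-7.255e-01) = 63.726083
converged: |Δa| < 1e-12 after 5 iterations
sag = a·(cosh(S/(2a)) − 1) = 63.726083·(cosh(0.995605) − 1) = 34.280196
T_max/T_min = cosh(S/(2a)) = 1.537930

a=63.726 sag=34.280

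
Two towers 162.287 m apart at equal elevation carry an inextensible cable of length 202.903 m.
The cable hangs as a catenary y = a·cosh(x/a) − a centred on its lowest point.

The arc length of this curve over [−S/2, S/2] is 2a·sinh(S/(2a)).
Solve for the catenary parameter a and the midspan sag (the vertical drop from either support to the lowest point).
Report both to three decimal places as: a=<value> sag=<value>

seed: a₀ = √(S³/(24(L−S))) = √(162.287³/(24·40.616)) = 66.217290
iter 1: u=1.225413  f(a)=+3.161e+00  f'(a)=-1.421e+00  a ← 66.217290 − (+3.161e+00/-1.421e+00) = 68.441490
iter 2: u=1.185589  f(a)=+1.662e-01  f'(a)=-1.275e+00  a ← 68.441490 − (+1.662e-01/-1.275e+00) = 68.571856
iter 3: u=1.183335  f(a)=+5.164e-04  f'(a)=-1.267e+00  a ← 68.571856 − (+5.164e-04/-1.267e+00) = 68.572264
iter 4: u=1.183328  f(a)=+5.016e-09  f'(a)=-1.267e+00  a ← 68.572264 − (+5.016e-09/-1.267e+00) = 68.572264
iter 5: u=1.183328  f(a)=-5.684e-14  f'(a)=-1.267e+00  a ← 68.572264 − (-5.684e-14/-1.267e+00) = 68.572264
converged: |Δa| < 1e-12 after 5 iterations
sag = a·(cosh(S/(2a)) − 1) = 68.572264·(cosh(1.183328) − 1) = 53.880022
T_max/T_min = cosh(S/(2a)) = 1.785741

a=68.572 sag=53.880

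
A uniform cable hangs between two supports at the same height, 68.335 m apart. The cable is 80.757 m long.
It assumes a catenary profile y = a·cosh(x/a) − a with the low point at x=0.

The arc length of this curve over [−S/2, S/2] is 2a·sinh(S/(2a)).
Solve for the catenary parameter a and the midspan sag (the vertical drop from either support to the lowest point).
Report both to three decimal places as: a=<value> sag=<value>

a=33.573 sag=18.939

seed: a₀ = √(S³/(24(L−S))) = √(68.335³/(24·12.422)) = 32.716242
iter 1: u=1.044359  f(a)=+6.953e-01  f'(a)=-8.455e-01  a ← 32.716242 − (+6.953e-01/-8.455e-01) = 33.538584
iter 2: u=1.018752  f(a)=+2.708e-02  f'(a)=-7.808e-01  a ← 33.538584 − (+2.708e-02/-7.808e-01) = 33.573264
iter 3: u=1.017700  f(a)=+4.476e-05  f'(a)=-7.782e-01  a ← 33.573264 − (+4.476e-05/-7.782e-01) = 33.573321
iter 4: u=1.017698  f(a)=+1.227e-10  f'(a)=-7.782e-01  a ← 33.573321 − (+1.227e-10/-7.782e-01) = 33.573321
iter 5: u=1.017698  f(a)=-1.421e-14  f'(a)=-7.782e-01  a ← 33.573321 − (-1.421e-14/-7.782e-01) = 33.573321
converged: |Δa| < 1e-12 after 5 iterations
sag = a·(cosh(S/(2a)) − 1) = 33.573321·(cosh(1.017698) − 1) = 18.939450
T_max/T_min = cosh(S/(2a)) = 1.564122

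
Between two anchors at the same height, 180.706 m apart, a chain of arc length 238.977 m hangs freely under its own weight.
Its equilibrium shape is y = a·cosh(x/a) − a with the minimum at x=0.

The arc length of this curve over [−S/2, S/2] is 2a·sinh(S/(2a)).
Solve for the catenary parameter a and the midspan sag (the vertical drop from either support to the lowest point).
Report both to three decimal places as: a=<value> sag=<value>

a=67.891 sag=69.538

seed: a₀ = √(S³/(24(L−S))) = √(180.706³/(24·58.271)) = 64.957156
iter 1: u=1.390963  f(a)=+5.904e+00  f'(a)=-2.166e+00  a ← 64.957156 − (+5.904e+00/-2.166e+00) = 67.682691
iter 2: u=1.334950  f(a)=+3.919e-01  f'(a)=-1.887e+00  a ← 67.682691 − (+3.919e-01/-1.887e+00) = 67.890357
iter 3: u=1.330866  f(a)=+1.999e-03  f'(a)=-1.868e+00  a ← 67.890357 − (+1.999e-03/-1.868e+00) = 67.891427
iter 4: u=1.330846  f(a)=+5.256e-08  f'(a)=-1.868e+00  a ← 67.891427 − (+5.256e-08/-1.868e+00) = 67.891427
iter 5: u=1.330846  f(a)=+2.842e-14  f'(a)=-1.868e+00  a ← 67.891427 − (+2.842e-14/-1.868e+00) = 67.891427
converged: |Δa| < 1e-12 after 5 iterations
sag = a·(cosh(S/(2a)) − 1) = 67.891427·(cosh(1.330846) − 1) = 69.537637
T_max/T_min = cosh(S/(2a)) = 2.024248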